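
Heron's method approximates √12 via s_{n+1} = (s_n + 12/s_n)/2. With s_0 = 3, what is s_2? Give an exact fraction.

97/28

s_1 = (3 + 12/3)/2 = 7/2.
s_2 = (7/2 + 12/(7/2))/2 = 97/28.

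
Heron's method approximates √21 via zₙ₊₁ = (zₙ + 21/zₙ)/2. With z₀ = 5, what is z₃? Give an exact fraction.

z₁ = (5 + 21/5)/2 = 23/5.
z₂ = (23/5 + 21/(23/5))/2 = 527/115.
z₃ = (527/115 + 21/(527/115))/2 = 277727/60605.

277727/60605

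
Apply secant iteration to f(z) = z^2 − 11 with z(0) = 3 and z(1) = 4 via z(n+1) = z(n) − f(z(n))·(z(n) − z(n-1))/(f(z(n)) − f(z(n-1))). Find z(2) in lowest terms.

f(3) = −2, f(4) = 5. z(2) = 4 − 5·(4 − 3)/(5 − (−2)) = 23/7.

23/7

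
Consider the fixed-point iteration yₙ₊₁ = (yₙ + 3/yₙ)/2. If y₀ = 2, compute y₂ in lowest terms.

y₁ = (2 + 3/2)/2 = 7/4.
y₂ = (7/4 + 3/(7/4))/2 = 97/56.

97/56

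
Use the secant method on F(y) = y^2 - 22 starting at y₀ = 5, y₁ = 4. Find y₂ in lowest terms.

F(5) = 3, F(4) = -6. y₂ = 4 - (-6)·(4 - 5)/((-6) - 3) = 14/3.

14/3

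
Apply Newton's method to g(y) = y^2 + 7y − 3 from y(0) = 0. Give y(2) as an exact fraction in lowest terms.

g'(y) = 2y + 7.
g(0) = −3, g'(0) = 7, so y(1) = 0 − (−3)/7 = 3/7.
g(3/7) = 9/49, g'(3/7) = 55/7, so y(2) = (3/7) − (9/49)/(55/7) = 156/385.

156/385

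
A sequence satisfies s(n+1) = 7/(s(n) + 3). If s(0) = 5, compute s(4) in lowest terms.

s(1) = 7/(5 + 3) = 7/8.
s(2) = 7/(7/8 + 3) = 56/31.
s(3) = 7/(56/31 + 3) = 217/149.
s(4) = 7/(217/149 + 3) = 1043/664.

1043/664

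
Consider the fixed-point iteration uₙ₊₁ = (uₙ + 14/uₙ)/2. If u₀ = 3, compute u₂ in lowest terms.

1033/276

u₁ = (3 + 14/3)/2 = 23/6.
u₂ = (23/6 + 14/(23/6))/2 = 1033/276.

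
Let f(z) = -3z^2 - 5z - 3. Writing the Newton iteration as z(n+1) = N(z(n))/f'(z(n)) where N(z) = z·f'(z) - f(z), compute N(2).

-9

f'(z) = -6z - 5.
N(z) = z·f'(z) - f(z) = z·(-6z - 5) - (-3z^2 - 5z - 3) = -3z^2 + 3.
N(2) = -9.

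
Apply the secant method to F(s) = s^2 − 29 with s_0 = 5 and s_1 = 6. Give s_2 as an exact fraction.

59/11

F(5) = −4, F(6) = 7. s_2 = 6 − 7·(6 − 5)/(7 − (−4)) = 59/11.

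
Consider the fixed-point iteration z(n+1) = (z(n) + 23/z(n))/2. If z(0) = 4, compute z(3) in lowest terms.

17913697/3735264

z(1) = (4 + 23/4)/2 = 39/8.
z(2) = (39/8 + 23/(39/8))/2 = 2993/624.
z(3) = (2993/624 + 23/(2993/624))/2 = 17913697/3735264.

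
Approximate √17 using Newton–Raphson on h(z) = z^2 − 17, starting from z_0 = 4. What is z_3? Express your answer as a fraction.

h'(z) = 2z.
h(4) = −1, h'(4) = 8, so z_1 = 4 − (−1)/8 = 33/8.
h(33/8) = 1/64, h'(33/8) = 33/4, so z_2 = (33/8) − (1/64)/(33/4) = 2177/528.
h(2177/528) = 1/278784, h'(2177/528) = 2177/264, so z_3 = (2177/528) − (1/278784)/(2177/264) = 9478657/2298912.

9478657/2298912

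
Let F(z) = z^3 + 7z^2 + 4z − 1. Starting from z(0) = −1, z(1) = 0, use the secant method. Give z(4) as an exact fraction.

F(−1) = 1, F(0) = −1. z(2) = 0 − (−1)·(0 − (−1))/((−1) − 1) = −1/2.
F(0) = −1, F(−1/2) = −11/8. z(3) = (−1/2) − (−11/8)·((−1/2) − 0)/((−11/8) − (−1)) = 4/3.
F(−1/2) = −11/8, F(4/3) = 517/27. z(4) = (4/3) − (517/27)·((4/3) − (−1/2))/((517/27) − (−11/8)) = −152/403.

−152/403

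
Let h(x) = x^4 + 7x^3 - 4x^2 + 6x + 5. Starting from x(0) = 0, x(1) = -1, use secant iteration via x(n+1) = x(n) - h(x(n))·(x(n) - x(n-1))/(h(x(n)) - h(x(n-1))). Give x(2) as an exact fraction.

h(0) = 5, h(-1) = -11. x(2) = (-1) - (-11)·((-1) - 0)/((-11) - 5) = -5/16.

-5/16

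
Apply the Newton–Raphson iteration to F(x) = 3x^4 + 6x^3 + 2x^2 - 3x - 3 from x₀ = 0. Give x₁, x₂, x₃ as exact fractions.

F'(x) = 12x^3 + 18x^2 + 4x - 3.
F(0) = -3, F'(0) = -3, so x₁ = 0 - (-3)/(-3) = -1.
F(-1) = -1, F'(-1) = -1, so x₂ = (-1) - (-1)/(-1) = -2.
F(-2) = 11, F'(-2) = -35, so x₃ = (-2) - 11/(-35) = -59/35.

x₁ = -1, x₂ = -2, x₃ = -59/35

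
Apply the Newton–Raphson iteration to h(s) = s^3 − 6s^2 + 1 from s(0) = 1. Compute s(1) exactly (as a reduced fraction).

5/9

h'(s) = 3s^2 − 12s.
h(1) = −4, h'(1) = −9, so s(1) = 1 − (−4)/(−9) = 5/9.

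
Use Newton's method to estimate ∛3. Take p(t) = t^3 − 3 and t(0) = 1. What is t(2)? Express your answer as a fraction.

331/225

p'(t) = 3t^2.
p(1) = −2, p'(1) = 3, so t(1) = 1 − (−2)/3 = 5/3.
p(5/3) = 44/27, p'(5/3) = 25/3, so t(2) = (5/3) − (44/27)/(25/3) = 331/225.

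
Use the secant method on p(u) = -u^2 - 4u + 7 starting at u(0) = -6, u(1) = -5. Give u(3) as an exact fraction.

-117/22

p(-6) = -5, p(-5) = 2. u(2) = (-5) - 2·((-5) - (-6))/(2 - (-5)) = -37/7.
p(-5) = 2, p(-37/7) = 10/49. u(3) = (-37/7) - (10/49)·((-37/7) - (-5))/((10/49) - 2) = -117/22.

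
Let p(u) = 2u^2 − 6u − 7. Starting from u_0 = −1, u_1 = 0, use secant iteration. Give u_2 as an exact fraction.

p(−1) = 1, p(0) = −7. u_2 = 0 − (−7)·(0 − (−1))/((−7) − 1) = −7/8.

−7/8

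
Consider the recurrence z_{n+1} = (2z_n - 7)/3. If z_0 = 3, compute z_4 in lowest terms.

-407/81

z_1 = (2·3 - 7)/3 = -1/3.
z_2 = (2·(-1/3) - 7)/3 = -23/9.
z_3 = (2·(-23/9) - 7)/3 = -109/27.
z_4 = (2·(-109/27) - 7)/3 = -407/81.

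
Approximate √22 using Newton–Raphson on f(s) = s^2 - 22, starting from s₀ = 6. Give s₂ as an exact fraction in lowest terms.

1633/348

f'(s) = 2s.
f(6) = 14, f'(6) = 12, so s₁ = 6 - 14/12 = 29/6.
f(29/6) = 49/36, f'(29/6) = 29/3, so s₂ = (29/6) - (49/36)/(29/3) = 1633/348.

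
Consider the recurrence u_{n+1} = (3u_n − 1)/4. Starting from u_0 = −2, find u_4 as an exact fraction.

−337/256

u_1 = (3·(−2) − 1)/4 = −7/4.
u_2 = (3·(−7/4) − 1)/4 = −25/16.
u_3 = (3·(−25/16) − 1)/4 = −91/64.
u_4 = (3·(−91/64) − 1)/4 = −337/256.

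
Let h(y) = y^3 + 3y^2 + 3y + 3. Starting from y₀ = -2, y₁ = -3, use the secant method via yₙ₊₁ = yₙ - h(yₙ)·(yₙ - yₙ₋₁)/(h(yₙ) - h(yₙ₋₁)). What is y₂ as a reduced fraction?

-15/7

h(-2) = 1, h(-3) = -6. y₂ = (-3) - (-6)·((-3) - (-2))/((-6) - 1) = -15/7.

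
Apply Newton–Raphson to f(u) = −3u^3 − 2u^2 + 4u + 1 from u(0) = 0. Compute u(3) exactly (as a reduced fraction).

f'(u) = −9u^2 − 4u + 4.
f(0) = 1, f'(0) = 4, so u(1) = 0 − 1/4 = −1/4.
f(−1/4) = −5/64, f'(−1/4) = 71/16, so u(2) = (−1/4) − (−5/64)/(71/16) = −33/142.
f(−33/142) = 175/2863288, f'(−33/142) = 89599/20164, so u(3) = (−33/142) − (175/2863288)/(89599/20164) = −1478471/6361529.

−1478471/6361529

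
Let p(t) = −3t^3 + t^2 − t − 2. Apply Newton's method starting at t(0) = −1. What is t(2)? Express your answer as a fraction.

−163/242

p'(t) = −9t^2 + 2t − 1.
p(−1) = 3, p'(−1) = −12, so t(1) = (−1) − 3/(−12) = −3/4.
p(−3/4) = 37/64, p'(−3/4) = −121/16, so t(2) = (−3/4) − (37/64)/(−121/16) = −163/242.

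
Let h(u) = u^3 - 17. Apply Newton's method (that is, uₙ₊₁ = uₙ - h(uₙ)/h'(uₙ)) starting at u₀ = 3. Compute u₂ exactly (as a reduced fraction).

h'(u) = 3u^2.
h(3) = 10, h'(3) = 27, so u₁ = 3 - 10/27 = 71/27.
h(71/27) = 23300/19683, h'(71/27) = 5041/243, so u₂ = (71/27) - (23300/19683)/(5041/243) = 1050433/408321.

1050433/408321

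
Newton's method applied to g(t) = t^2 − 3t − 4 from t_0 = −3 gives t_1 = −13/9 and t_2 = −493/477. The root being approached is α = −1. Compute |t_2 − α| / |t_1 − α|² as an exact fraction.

9/53

t_1 − α = −13/9 − (−1) = −13/9 + 1 = −4/9, so |t_1 − α| = 4/9.
t_2 − α = −493/477 − (−1) = −493/477 + 1 = −16/477, so |t_2 − α| = 16/477.
|t_1 − α|² = 16/81.
Ratio = (16/477) / (16/81) = 9/53.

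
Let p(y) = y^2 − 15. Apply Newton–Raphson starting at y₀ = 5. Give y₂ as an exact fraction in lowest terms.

p'(y) = 2y.
p(5) = 10, p'(5) = 10, so y₁ = 5 − 10/10 = 4.
p(4) = 1, p'(4) = 8, so y₂ = 4 − 1/8 = 31/8.

31/8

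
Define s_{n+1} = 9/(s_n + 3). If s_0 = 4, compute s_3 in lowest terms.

s_1 = 9/(4 + 3) = 9/7.
s_2 = 9/(9/7 + 3) = 21/10.
s_3 = 9/(21/10 + 3) = 30/17.

30/17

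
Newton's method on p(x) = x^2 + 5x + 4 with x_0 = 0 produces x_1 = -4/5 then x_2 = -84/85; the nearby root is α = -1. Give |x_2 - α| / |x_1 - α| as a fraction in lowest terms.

1/17

x_1 - α = -4/5 - (-1) = -4/5 + 1 = 1/5, so |x_1 - α| = 1/5.
x_2 - α = -84/85 - (-1) = -84/85 + 1 = 1/85, so |x_2 - α| = 1/85.
Ratio = (1/85) / (1/5) = 1/17.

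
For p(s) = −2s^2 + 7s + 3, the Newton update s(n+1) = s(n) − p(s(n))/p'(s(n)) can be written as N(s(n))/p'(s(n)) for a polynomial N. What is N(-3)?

p'(s) = −4s + 7.
N(s) = s·p'(s) − p(s) = s·(−4s + 7) − (−2s^2 + 7s + 3) = −2s^2 − 3.
N(-3) = −21.

−21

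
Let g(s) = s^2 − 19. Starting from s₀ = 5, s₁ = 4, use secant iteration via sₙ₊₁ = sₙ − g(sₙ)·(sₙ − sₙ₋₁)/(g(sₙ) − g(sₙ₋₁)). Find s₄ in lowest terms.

1421/326

g(5) = 6, g(4) = −3. s₂ = 4 − (−3)·(4 − 5)/((−3) − 6) = 13/3.
g(4) = −3, g(13/3) = −2/9. s₃ = (13/3) − (−2/9)·((13/3) − 4)/((−2/9) − (−3)) = 109/25.
g(13/3) = −2/9, g(109/25) = 6/625. s₄ = (109/25) − (6/625)·((109/25) − (13/3))/((6/625) − (−2/9)) = 1421/326.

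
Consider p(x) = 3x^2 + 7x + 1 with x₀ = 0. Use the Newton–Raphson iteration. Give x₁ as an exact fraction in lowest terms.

p'(x) = 6x + 7.
p(0) = 1, p'(0) = 7, so x₁ = 0 − 1/7 = −1/7.

−1/7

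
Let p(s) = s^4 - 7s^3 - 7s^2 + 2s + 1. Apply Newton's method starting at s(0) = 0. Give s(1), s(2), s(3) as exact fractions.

s(1) = -1/2, s(2) = -1/4, s(3) = -103/352

p'(s) = 4s^3 - 21s^2 - 14s + 2.
p(0) = 1, p'(0) = 2, so s(1) = 0 - 1/2 = -1/2.
p(-1/2) = -13/16, p'(-1/2) = 13/4, so s(2) = (-1/2) - (-13/16)/(13/4) = -1/4.
p(-1/4) = 45/256, p'(-1/4) = 33/8, so s(3) = (-1/4) - (45/256)/(33/8) = -103/352.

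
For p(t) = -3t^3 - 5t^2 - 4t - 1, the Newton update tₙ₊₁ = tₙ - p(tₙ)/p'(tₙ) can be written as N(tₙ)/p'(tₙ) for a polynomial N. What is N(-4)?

305

p'(t) = -9t^2 - 10t - 4.
N(t) = t·p'(t) - p(t) = t·(-9t^2 - 10t - 4) - (-3t^3 - 5t^2 - 4t - 1) = -6t^3 - 5t^2 + 1.
N(-4) = 305.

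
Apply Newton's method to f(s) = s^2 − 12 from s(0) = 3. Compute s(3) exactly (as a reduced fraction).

18817/5432

f'(s) = 2s.
f(3) = −3, f'(3) = 6, so s(1) = 3 − (−3)/6 = 7/2.
f(7/2) = 1/4, f'(7/2) = 7, so s(2) = (7/2) − (1/4)/7 = 97/28.
f(97/28) = 1/784, f'(97/28) = 97/14, so s(3) = (97/28) − (1/784)/(97/14) = 18817/5432.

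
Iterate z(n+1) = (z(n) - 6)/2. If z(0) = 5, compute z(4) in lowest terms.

-85/16

z(1) = (5 - 6)/2 = -1/2.
z(2) = ((-1/2) - 6)/2 = -13/4.
z(3) = ((-13/4) - 6)/2 = -37/8.
z(4) = ((-37/8) - 6)/2 = -85/16.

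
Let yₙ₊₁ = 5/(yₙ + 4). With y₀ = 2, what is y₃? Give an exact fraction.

y₁ = 5/(2 + 4) = 5/6.
y₂ = 5/(5/6 + 4) = 30/29.
y₃ = 5/(30/29 + 4) = 145/146.

145/146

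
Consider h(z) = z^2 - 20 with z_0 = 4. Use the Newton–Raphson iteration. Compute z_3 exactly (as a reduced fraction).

h'(z) = 2z.
h(4) = -4, h'(4) = 8, so z_1 = 4 - (-4)/8 = 9/2.
h(9/2) = 1/4, h'(9/2) = 9, so z_2 = (9/2) - (1/4)/9 = 161/36.
h(161/36) = 1/1296, h'(161/36) = 161/18, so z_3 = (161/36) - (1/1296)/(161/18) = 51841/11592.

51841/11592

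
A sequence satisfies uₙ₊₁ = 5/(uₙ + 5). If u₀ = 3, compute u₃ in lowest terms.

u₁ = 5/(3 + 5) = 5/8.
u₂ = 5/(5/8 + 5) = 8/9.
u₃ = 5/(8/9 + 5) = 45/53.

45/53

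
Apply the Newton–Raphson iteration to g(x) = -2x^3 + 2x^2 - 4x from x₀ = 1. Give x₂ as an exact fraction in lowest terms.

-1/45

g'(x) = -6x^2 + 4x - 4.
g(1) = -4, g'(1) = -6, so x₁ = 1 - (-4)/(-6) = 1/3.
g(1/3) = -32/27, g'(1/3) = -10/3, so x₂ = (1/3) - (-32/27)/(-10/3) = -1/45.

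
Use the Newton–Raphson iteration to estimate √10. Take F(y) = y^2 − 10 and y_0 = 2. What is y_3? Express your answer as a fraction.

15761/4984

F'(y) = 2y.
F(2) = −6, F'(2) = 4, so y_1 = 2 − (−6)/4 = 7/2.
F(7/2) = 9/4, F'(7/2) = 7, so y_2 = (7/2) − (9/4)/7 = 89/28.
F(89/28) = 81/784, F'(89/28) = 89/14, so y_3 = (89/28) − (81/784)/(89/14) = 15761/4984.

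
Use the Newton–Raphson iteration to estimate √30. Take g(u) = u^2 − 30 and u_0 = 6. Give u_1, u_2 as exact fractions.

u_1 = 11/2, u_2 = 241/44

g'(u) = 2u.
g(6) = 6, g'(6) = 12, so u_1 = 6 − 6/12 = 11/2.
g(11/2) = 1/4, g'(11/2) = 11, so u_2 = (11/2) − (1/4)/11 = 241/44.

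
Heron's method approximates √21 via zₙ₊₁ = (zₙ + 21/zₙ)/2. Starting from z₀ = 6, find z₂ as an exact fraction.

z₁ = (6 + 21/6)/2 = 19/4.
z₂ = (19/4 + 21/(19/4))/2 = 697/152.

697/152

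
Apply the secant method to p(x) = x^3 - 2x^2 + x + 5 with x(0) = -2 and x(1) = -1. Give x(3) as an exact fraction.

-1835/1639

p(-2) = -13, p(-1) = 1. x(2) = (-1) - 1·((-1) - (-2))/(1 - (-13)) = -15/14.
p(-1) = 1, p(-15/14) = 1105/2744. x(3) = (-15/14) - (1105/2744)·((-15/14) - (-1))/((1105/2744) - 1) = -1835/1639.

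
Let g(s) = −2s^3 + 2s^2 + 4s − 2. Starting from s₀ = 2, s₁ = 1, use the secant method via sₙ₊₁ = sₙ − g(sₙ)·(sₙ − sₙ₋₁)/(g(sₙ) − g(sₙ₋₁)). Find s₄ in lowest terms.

g(2) = −2, g(1) = 2. s₂ = 1 − 2·(1 − 2)/(2 − (−2)) = 3/2.
g(1) = 2, g(3/2) = 7/4. s₃ = (3/2) − (7/4)·((3/2) − 1)/((7/4) − 2) = 5.
g(3/2) = 7/4, g(5) = −182. s₄ = 5 − (−182)·(5 − (3/2))/((−182) − (7/4)) = 23/15.

23/15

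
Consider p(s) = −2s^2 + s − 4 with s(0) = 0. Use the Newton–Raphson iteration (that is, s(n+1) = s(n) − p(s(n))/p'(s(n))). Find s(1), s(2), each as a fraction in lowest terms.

p'(s) = −4s + 1.
p(0) = −4, p'(0) = 1, so s(1) = 0 − (−4)/1 = 4.
p(4) = −32, p'(4) = −15, so s(2) = 4 − (−32)/(−15) = 28/15.

s(1) = 4, s(2) = 28/15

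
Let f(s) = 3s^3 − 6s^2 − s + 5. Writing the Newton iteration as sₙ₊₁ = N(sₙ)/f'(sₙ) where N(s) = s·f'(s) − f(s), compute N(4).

283

f'(s) = 9s^2 − 12s − 1.
N(s) = s·f'(s) − f(s) = s·(9s^2 − 12s − 1) − (3s^3 − 6s^2 − s + 5) = 6s^3 − 6s^2 − 5.
N(4) = 283.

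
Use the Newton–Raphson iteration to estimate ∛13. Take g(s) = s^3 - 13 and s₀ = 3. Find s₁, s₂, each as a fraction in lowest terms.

g'(s) = 3s^2.
g(3) = 14, g'(3) = 27, so s₁ = 3 - 14/27 = 67/27.
g(67/27) = 44884/19683, g'(67/27) = 4489/243, so s₂ = (67/27) - (44884/19683)/(4489/243) = 857405/363609.

s₁ = 67/27, s₂ = 857405/363609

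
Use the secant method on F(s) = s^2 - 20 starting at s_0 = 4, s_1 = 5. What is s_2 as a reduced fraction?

F(4) = -4, F(5) = 5. s_2 = 5 - 5·(5 - 4)/(5 - (-4)) = 40/9.

40/9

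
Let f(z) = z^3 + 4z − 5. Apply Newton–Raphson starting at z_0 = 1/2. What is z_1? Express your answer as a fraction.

21/19

f'(z) = 3z^2 + 4.
f(1/2) = −23/8, f'(1/2) = 19/4, so z_1 = (1/2) − (−23/8)/(19/4) = 21/19.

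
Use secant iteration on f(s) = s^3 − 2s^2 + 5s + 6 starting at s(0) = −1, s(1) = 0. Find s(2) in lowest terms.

f(−1) = −2, f(0) = 6. s(2) = 0 − 6·(0 − (−1))/(6 − (−2)) = −3/4.

−3/4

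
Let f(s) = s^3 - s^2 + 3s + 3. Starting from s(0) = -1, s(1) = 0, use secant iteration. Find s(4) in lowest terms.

f(-1) = -2, f(0) = 3. s(2) = 0 - 3·(0 - (-1))/(3 - (-2)) = -3/5.
f(0) = 3, f(-3/5) = 78/125. s(3) = (-3/5) - (78/125)·((-3/5) - 0)/((78/125) - 3) = -25/33.
f(-3/5) = 78/125, f(-25/33) = -10114/35937. s(4) = (-25/33) - (-10114/35937)·((-25/33) - (-3/5))/((-10114/35937) - (78/125)) = -55425/78218.

-55425/78218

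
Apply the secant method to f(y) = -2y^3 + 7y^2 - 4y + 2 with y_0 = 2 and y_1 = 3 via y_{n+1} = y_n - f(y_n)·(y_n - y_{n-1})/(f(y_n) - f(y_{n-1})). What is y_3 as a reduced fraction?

f(2) = 6, f(3) = -1. y_2 = 3 - (-1)·(3 - 2)/((-1) - 6) = 20/7.
f(3) = -1, f(20/7) = 366/343. y_3 = (20/7) - (366/343)·((20/7) - 3)/((366/343) - (-1)) = 2078/709.

2078/709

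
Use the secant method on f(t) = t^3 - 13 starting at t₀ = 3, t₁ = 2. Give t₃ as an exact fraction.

f(3) = 14, f(2) = -5. t₂ = 2 - (-5)·(2 - 3)/((-5) - 14) = 43/19.
f(2) = -5, f(43/19) = -9660/6859. t₃ = (43/19) - (-9660/6859)·((43/19) - 2)/((-9660/6859) - (-5)) = 11659/4927.

11659/4927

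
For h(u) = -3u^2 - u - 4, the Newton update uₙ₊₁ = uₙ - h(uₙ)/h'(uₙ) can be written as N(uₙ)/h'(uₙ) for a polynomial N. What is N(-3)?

-23

h'(u) = -6u - 1.
N(u) = u·h'(u) - h(u) = u·(-6u - 1) - (-3u^2 - u - 4) = -3u^2 + 4.
N(-3) = -23.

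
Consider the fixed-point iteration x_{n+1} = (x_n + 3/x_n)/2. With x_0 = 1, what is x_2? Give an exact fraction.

7/4

x_1 = (1 + 3/1)/2 = 2.
x_2 = (2 + 3/2)/2 = 7/4.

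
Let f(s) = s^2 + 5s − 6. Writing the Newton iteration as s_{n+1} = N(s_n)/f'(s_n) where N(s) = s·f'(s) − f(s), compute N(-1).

f'(s) = 2s + 5.
N(s) = s·f'(s) − f(s) = s·(2s + 5) − (s^2 + 5s − 6) = s^2 + 6.
N(-1) = 7.

7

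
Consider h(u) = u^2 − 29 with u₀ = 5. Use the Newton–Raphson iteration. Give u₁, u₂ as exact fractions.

u₁ = 27/5, u₂ = 727/135

h'(u) = 2u.
h(5) = −4, h'(5) = 10, so u₁ = 5 − (−4)/10 = 27/5.
h(27/5) = 4/25, h'(27/5) = 54/5, so u₂ = (27/5) − (4/25)/(54/5) = 727/135.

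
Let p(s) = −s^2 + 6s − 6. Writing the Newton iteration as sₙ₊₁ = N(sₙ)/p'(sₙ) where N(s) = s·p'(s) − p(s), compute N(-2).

2

p'(s) = −2s + 6.
N(s) = s·p'(s) − p(s) = s·(−2s + 6) − (−s^2 + 6s − 6) = −s^2 + 6.
N(-2) = 2.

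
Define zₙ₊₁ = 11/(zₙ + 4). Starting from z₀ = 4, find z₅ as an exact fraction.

z₁ = 11/(4 + 4) = 11/8.
z₂ = 11/(11/8 + 4) = 88/43.
z₃ = 11/(88/43 + 4) = 473/260.
z₄ = 11/(473/260 + 4) = 2860/1513.
z₅ = 11/(2860/1513 + 4) = 16643/8912.

16643/8912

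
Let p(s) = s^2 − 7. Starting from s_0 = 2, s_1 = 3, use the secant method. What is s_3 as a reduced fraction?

p(2) = −3, p(3) = 2. s_2 = 3 − 2·(3 − 2)/(2 − (−3)) = 13/5.
p(3) = 2, p(13/5) = −6/25. s_3 = (13/5) − (−6/25)·((13/5) − 3)/((−6/25) − 2) = 37/14.

37/14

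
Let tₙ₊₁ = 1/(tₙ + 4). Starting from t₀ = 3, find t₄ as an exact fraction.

123/521

t₁ = 1/(3 + 4) = 1/7.
t₂ = 1/(1/7 + 4) = 7/29.
t₃ = 1/(7/29 + 4) = 29/123.
t₄ = 1/(29/123 + 4) = 123/521.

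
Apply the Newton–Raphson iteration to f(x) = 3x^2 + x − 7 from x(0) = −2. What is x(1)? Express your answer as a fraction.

−19/11

f'(x) = 6x + 1.
f(−2) = 3, f'(−2) = −11, so x(1) = (−2) − 3/(−11) = −19/11.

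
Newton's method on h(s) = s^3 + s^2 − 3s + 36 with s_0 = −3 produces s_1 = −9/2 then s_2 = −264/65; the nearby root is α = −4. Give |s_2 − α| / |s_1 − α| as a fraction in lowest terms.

s_1 − α = −9/2 − (−4) = −9/2 + 4 = −1/2, so |s_1 − α| = 1/2.
s_2 − α = −264/65 − (−4) = −264/65 + 4 = −4/65, so |s_2 − α| = 4/65.
Ratio = (4/65) / (1/2) = 8/65.

8/65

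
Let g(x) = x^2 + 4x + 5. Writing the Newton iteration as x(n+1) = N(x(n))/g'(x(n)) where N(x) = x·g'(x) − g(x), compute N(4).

11

g'(x) = 2x + 4.
N(x) = x·g'(x) − g(x) = x·(2x + 4) − (x^2 + 4x + 5) = x^2 − 5.
N(4) = 11.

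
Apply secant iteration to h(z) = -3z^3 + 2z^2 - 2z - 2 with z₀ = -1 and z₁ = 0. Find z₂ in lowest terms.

h(-1) = 5, h(0) = -2. z₂ = 0 - (-2)·(0 - (-1))/((-2) - 5) = -2/7.

-2/7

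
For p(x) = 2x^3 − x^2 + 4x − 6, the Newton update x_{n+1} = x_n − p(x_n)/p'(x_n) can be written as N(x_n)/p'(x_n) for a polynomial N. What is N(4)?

246

p'(x) = 6x^2 − 2x + 4.
N(x) = x·p'(x) − p(x) = x·(6x^2 − 2x + 4) − (2x^3 − x^2 + 4x − 6) = 4x^3 − x^2 + 6.
N(4) = 246.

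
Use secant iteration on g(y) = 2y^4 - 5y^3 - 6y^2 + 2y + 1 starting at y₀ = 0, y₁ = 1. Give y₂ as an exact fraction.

g(0) = 1, g(1) = -6. y₂ = 1 - (-6)·(1 - 0)/((-6) - 1) = 1/7.

1/7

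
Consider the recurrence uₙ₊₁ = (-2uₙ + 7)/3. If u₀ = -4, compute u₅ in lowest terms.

u₁ = (-2·(-4) + 7)/3 = 5.
u₂ = (-2·5 + 7)/3 = -1.
u₃ = (-2·(-1) + 7)/3 = 3.
u₄ = (-2·3 + 7)/3 = 1/3.
u₅ = (-2·(1/3) + 7)/3 = 19/9.

19/9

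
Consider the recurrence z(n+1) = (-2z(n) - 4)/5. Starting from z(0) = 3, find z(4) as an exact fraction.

-12/25

z(1) = (-2·3 - 4)/5 = -2.
z(2) = (-2·(-2) - 4)/5 = 0.
z(3) = (-2·0 - 4)/5 = -4/5.
z(4) = (-2·(-4/5) - 4)/5 = -12/25.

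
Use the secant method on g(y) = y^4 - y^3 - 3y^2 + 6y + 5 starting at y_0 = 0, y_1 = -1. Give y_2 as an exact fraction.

g(0) = 5, g(-1) = -2. y_2 = (-1) - (-2)·((-1) - 0)/((-2) - 5) = -5/7.

-5/7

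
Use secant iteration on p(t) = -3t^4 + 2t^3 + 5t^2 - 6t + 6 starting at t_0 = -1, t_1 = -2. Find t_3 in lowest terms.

p(-1) = 12, p(-2) = -26. t_2 = (-2) - (-26)·((-2) - (-1))/((-26) - 12) = -25/19.
p(-2) = -26, p(-25/19) = 1173276/130321. t_3 = (-25/19) - (1173276/130321)·((-25/19) - (-2))/((1173276/130321) - (-26)) = -261727/175447.

-261727/175447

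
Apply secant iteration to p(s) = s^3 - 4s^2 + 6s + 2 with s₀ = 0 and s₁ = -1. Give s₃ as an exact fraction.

-356/1445

p(0) = 2, p(-1) = -9. s₂ = (-1) - (-9)·((-1) - 0)/((-9) - 2) = -2/11.
p(-1) = -9, p(-2/11) = 1026/1331. s₃ = (-2/11) - (1026/1331)·((-2/11) - (-1))/((1026/1331) - (-9)) = -356/1445.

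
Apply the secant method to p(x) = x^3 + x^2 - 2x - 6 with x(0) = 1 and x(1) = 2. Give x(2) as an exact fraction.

p(1) = -6, p(2) = 2. x(2) = 2 - 2·(2 - 1)/(2 - (-6)) = 7/4.

7/4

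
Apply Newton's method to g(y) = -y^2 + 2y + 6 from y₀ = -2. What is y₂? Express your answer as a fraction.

-79/48

g'(y) = -2y + 2.
g(-2) = -2, g'(-2) = 6, so y₁ = (-2) - (-2)/6 = -5/3.
g(-5/3) = -1/9, g'(-5/3) = 16/3, so y₂ = (-5/3) - (-1/9)/(16/3) = -79/48.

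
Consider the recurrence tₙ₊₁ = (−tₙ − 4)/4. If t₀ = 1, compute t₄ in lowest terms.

−203/256

t₁ = (−1 − 4)/4 = −5/4.
t₂ = (−(−5/4) − 4)/4 = −11/16.
t₃ = (−(−11/16) − 4)/4 = −53/64.
t₄ = (−(−53/64) − 4)/4 = −203/256.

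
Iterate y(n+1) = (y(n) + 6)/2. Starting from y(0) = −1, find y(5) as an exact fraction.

y(1) = ((−1) + 6)/2 = 5/2.
y(2) = ((5/2) + 6)/2 = 17/4.
y(3) = ((17/4) + 6)/2 = 41/8.
y(4) = ((41/8) + 6)/2 = 89/16.
y(5) = ((89/16) + 6)/2 = 185/32.

185/32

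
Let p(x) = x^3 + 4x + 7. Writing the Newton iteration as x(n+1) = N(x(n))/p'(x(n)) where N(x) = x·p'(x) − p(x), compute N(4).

121

p'(x) = 3x^2 + 4.
N(x) = x·p'(x) − p(x) = x·(3x^2 + 4) − (x^3 + 4x + 7) = 2x^3 − 7.
N(4) = 121.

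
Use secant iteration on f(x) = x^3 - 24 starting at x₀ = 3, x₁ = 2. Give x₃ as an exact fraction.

4650/1603

f(3) = 3, f(2) = -16. x₂ = 2 - (-16)·(2 - 3)/((-16) - 3) = 54/19.
f(2) = -16, f(54/19) = -7152/6859. x₃ = (54/19) - (-7152/6859)·((54/19) - 2)/((-7152/6859) - (-16)) = 4650/1603.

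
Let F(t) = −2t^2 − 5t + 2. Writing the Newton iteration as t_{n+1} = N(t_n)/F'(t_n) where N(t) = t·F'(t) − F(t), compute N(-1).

−4

F'(t) = −4t − 5.
N(t) = t·F'(t) − F(t) = t·(−4t − 5) − (−2t^2 − 5t + 2) = −2t^2 − 2.
N(-1) = −4.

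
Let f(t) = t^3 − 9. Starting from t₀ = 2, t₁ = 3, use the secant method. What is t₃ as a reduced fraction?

f(2) = −1, f(3) = 18. t₂ = 3 − 18·(3 − 2)/(18 − (−1)) = 39/19.
f(3) = 18, f(39/19) = −2412/6859. t₃ = (39/19) − (−2412/6859)·((39/19) − 3)/((−2412/6859) − 18) = 1609/777.

1609/777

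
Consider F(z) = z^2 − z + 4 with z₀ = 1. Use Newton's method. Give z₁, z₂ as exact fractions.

z₁ = −3, z₂ = −5/7

F'(z) = 2z − 1.
F(1) = 4, F'(1) = 1, so z₁ = 1 − 4/1 = −3.
F(−3) = 16, F'(−3) = −7, so z₂ = (−3) − 16/(−7) = −5/7.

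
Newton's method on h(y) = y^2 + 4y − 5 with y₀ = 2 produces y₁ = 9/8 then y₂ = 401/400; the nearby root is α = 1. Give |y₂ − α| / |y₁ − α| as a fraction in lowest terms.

y₁ − α = 9/8 − 1 = 1/8, so |y₁ − α| = 1/8.
y₂ − α = 401/400 − 1 = 1/400, so |y₂ − α| = 1/400.
Ratio = (1/400) / (1/8) = 1/50.

1/50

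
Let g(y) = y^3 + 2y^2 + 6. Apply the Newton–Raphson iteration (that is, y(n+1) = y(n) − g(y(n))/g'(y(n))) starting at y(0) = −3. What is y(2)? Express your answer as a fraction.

−2139/770

g'(y) = 3y^2 + 4y.
g(−3) = −3, g'(−3) = 15, so y(1) = (−3) − (−3)/15 = −14/5.
g(−14/5) = −34/125, g'(−14/5) = 308/25, so y(2) = (−14/5) − (−34/125)/(308/25) = −2139/770.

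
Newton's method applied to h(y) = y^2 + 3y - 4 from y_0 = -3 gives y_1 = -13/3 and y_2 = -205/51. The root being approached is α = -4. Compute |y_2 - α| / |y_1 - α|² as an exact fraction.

y_1 - α = -13/3 - (-4) = -13/3 + 4 = -1/3, so |y_1 - α| = 1/3.
y_2 - α = -205/51 - (-4) = -205/51 + 4 = -1/51, so |y_2 - α| = 1/51.
|y_1 - α|² = 1/9.
Ratio = (1/51) / (1/9) = 3/17.

3/17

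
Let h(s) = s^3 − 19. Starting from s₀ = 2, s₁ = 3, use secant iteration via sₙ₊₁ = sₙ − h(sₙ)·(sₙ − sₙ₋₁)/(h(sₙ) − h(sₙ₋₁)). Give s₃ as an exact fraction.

22441/8443

h(2) = −11, h(3) = 8. s₂ = 3 − 8·(3 − 2)/(8 − (−11)) = 49/19.
h(3) = 8, h(49/19) = −12672/6859. s₃ = (49/19) − (−12672/6859)·((49/19) − 3)/((−12672/6859) − 8) = 22441/8443.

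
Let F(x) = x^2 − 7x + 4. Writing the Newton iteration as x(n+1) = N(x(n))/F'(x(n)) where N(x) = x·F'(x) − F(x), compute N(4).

12

F'(x) = 2x − 7.
N(x) = x·F'(x) − F(x) = x·(2x − 7) − (x^2 − 7x + 4) = x^2 − 4.
N(4) = 12.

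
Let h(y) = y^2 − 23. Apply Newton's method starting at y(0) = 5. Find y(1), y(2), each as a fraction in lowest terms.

y(1) = 24/5, y(2) = 1151/240

h'(y) = 2y.
h(5) = 2, h'(5) = 10, so y(1) = 5 − 2/10 = 24/5.
h(24/5) = 1/25, h'(24/5) = 48/5, so y(2) = (24/5) − (1/25)/(48/5) = 1151/240.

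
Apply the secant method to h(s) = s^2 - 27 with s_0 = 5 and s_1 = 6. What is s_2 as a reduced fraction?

57/11

h(5) = -2, h(6) = 9. s_2 = 6 - 9·(6 - 5)/(9 - (-2)) = 57/11.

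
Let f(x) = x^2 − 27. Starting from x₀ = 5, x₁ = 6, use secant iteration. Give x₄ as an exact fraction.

1351/260

f(5) = −2, f(6) = 9. x₂ = 6 − 9·(6 − 5)/(9 − (−2)) = 57/11.
f(6) = 9, f(57/11) = −18/121. x₃ = (57/11) − (−18/121)·((57/11) − 6)/((−18/121) − 9) = 213/41.
f(57/11) = −18/121, f(213/41) = −18/1681. x₄ = (213/41) − (−18/1681)·((213/41) − (57/11))/((−18/1681) − (−18/121)) = 1351/260.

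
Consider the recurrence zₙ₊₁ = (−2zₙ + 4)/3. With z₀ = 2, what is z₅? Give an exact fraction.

52/81

z₁ = (−2·2 + 4)/3 = 0.
z₂ = (−2·0 + 4)/3 = 4/3.
z₃ = (−2·(4/3) + 4)/3 = 4/9.
z₄ = (−2·(4/9) + 4)/3 = 28/27.
z₅ = (−2·(28/27) + 4)/3 = 52/81.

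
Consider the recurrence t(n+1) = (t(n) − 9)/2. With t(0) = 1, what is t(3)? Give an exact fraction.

t(1) = (1 − 9)/2 = −4.
t(2) = ((−4) − 9)/2 = −13/2.
t(3) = ((−13/2) − 9)/2 = −31/4.

−31/4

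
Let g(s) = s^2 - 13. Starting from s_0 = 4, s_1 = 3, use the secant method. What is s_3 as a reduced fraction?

g(4) = 3, g(3) = -4. s_2 = 3 - (-4)·(3 - 4)/((-4) - 3) = 25/7.
g(3) = -4, g(25/7) = -12/49. s_3 = (25/7) - (-12/49)·((25/7) - 3)/((-12/49) - (-4)) = 83/23.

83/23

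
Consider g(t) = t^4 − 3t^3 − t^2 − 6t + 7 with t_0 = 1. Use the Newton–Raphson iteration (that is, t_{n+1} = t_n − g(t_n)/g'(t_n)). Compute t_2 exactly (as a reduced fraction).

280271/334529

g'(t) = 4t^3 − 9t^2 − 2t − 6.
g(1) = −2, g'(1) = −13, so t_1 = 1 − (−2)/(−13) = 11/13.
g(11/13) = −2792/28561, g'(11/13) = −25733/2197, so t_2 = (11/13) − (−2792/28561)/(−25733/2197) = 280271/334529.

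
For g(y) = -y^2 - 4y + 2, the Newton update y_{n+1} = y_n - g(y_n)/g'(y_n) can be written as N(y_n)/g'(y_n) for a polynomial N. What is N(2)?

g'(y) = -2y - 4.
N(y) = y·g'(y) - g(y) = y·(-2y - 4) - (-y^2 - 4y + 2) = -y^2 - 2.
N(2) = -6.

-6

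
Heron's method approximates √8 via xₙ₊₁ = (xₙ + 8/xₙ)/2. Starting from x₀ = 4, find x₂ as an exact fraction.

17/6

x₁ = (4 + 8/4)/2 = 3.
x₂ = (3 + 8/3)/2 = 17/6.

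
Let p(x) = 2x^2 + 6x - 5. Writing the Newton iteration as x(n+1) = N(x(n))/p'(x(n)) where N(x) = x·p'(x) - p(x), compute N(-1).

7

p'(x) = 4x + 6.
N(x) = x·p'(x) - p(x) = x·(4x + 6) - (2x^2 + 6x - 5) = 2x^2 + 5.
N(-1) = 7.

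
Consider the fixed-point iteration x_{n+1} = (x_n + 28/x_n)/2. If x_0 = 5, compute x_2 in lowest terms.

5609/1060

x_1 = (5 + 28/5)/2 = 53/10.
x_2 = (53/10 + 28/(53/10))/2 = 5609/1060.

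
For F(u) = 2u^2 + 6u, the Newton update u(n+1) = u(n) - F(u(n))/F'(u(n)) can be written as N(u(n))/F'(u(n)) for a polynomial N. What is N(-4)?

F'(u) = 4u + 6.
N(u) = u·F'(u) - F(u) = u·(4u + 6) - (2u^2 + 6u) = 2u^2.
N(-4) = 32.

32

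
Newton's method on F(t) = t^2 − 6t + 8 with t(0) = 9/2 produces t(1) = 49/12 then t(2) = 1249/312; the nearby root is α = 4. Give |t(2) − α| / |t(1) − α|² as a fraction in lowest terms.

6/13

t(1) − α = 49/12 − 4 = 1/12, so |t(1) − α| = 1/12.
t(2) − α = 1249/312 − 4 = 1/312, so |t(2) − α| = 1/312.
|t(1) − α|² = 1/144.
Ratio = (1/312) / (1/144) = 6/13.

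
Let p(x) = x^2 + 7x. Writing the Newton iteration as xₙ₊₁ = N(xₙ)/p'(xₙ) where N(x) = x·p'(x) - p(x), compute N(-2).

p'(x) = 2x + 7.
N(x) = x·p'(x) - p(x) = x·(2x + 7) - (x^2 + 7x) = x^2.
N(-2) = 4.

4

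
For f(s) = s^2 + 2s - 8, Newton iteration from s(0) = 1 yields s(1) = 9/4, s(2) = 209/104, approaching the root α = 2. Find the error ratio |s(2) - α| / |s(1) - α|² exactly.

s(1) - α = 9/4 - 2 = 1/4, so |s(1) - α| = 1/4.
s(2) - α = 209/104 - 2 = 1/104, so |s(2) - α| = 1/104.
|s(1) - α|² = 1/16.
Ratio = (1/104) / (1/16) = 2/13.

2/13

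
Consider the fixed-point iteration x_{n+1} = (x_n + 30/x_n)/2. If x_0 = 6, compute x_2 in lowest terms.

x_1 = (6 + 30/6)/2 = 11/2.
x_2 = (11/2 + 30/(11/2))/2 = 241/44.

241/44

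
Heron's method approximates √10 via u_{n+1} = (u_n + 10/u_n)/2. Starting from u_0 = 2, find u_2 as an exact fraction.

u_1 = (2 + 10/2)/2 = 7/2.
u_2 = (7/2 + 10/(7/2))/2 = 89/28.

89/28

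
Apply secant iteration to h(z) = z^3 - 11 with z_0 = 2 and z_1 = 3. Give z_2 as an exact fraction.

h(2) = -3, h(3) = 16. z_2 = 3 - 16·(3 - 2)/(16 - (-3)) = 41/19.

41/19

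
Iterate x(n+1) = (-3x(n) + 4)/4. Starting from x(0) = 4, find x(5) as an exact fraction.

x(1) = (-3·4 + 4)/4 = -2.
x(2) = (-3·(-2) + 4)/4 = 5/2.
x(3) = (-3·(5/2) + 4)/4 = -7/8.
x(4) = (-3·(-7/8) + 4)/4 = 53/32.
x(5) = (-3·(53/32) + 4)/4 = -31/128.

-31/128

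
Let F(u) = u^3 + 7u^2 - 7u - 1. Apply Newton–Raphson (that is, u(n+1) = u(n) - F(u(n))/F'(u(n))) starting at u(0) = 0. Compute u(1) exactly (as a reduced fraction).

-1/7

F'(u) = 3u^2 + 14u - 7.
F(0) = -1, F'(0) = -7, so u(1) = 0 - (-1)/(-7) = -1/7.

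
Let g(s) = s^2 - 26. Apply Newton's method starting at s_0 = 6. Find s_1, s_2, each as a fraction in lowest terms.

s_1 = 31/6, s_2 = 1897/372

g'(s) = 2s.
g(6) = 10, g'(6) = 12, so s_1 = 6 - 10/12 = 31/6.
g(31/6) = 25/36, g'(31/6) = 31/3, so s_2 = (31/6) - (25/36)/(31/3) = 1897/372.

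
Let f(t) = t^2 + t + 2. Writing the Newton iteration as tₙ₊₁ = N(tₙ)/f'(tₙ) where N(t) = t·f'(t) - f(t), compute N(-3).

f'(t) = 2t + 1.
N(t) = t·f'(t) - f(t) = t·(2t + 1) - (t^2 + t + 2) = t^2 - 2.
N(-3) = 7.

7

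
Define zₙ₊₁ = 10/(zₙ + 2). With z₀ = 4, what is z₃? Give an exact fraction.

55/26

z₁ = 10/(4 + 2) = 5/3.
z₂ = 10/(5/3 + 2) = 30/11.
z₃ = 10/(30/11 + 2) = 55/26.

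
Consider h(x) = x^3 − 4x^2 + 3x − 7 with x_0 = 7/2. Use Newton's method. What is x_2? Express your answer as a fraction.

5688011/1536994

h'(x) = 3x^2 − 8x + 3.
h(7/2) = −21/8, h'(7/2) = 47/4, so x_1 = (7/2) − (−21/8)/(47/4) = 175/47.
h(175/47) = 34839/103823, h'(175/47) = 32702/2209, so x_2 = (175/47) − (34839/103823)/(32702/2209) = 5688011/1536994.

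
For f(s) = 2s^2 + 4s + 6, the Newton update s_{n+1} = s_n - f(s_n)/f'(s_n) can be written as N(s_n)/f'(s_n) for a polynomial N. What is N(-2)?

2

f'(s) = 4s + 4.
N(s) = s·f'(s) - f(s) = s·(4s + 4) - (2s^2 + 4s + 6) = 2s^2 - 6.
N(-2) = 2.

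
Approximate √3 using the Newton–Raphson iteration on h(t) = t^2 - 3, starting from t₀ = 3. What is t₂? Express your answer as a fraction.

h'(t) = 2t.
h(3) = 6, h'(3) = 6, so t₁ = 3 - 6/6 = 2.
h(2) = 1, h'(2) = 4, so t₂ = 2 - 1/4 = 7/4.

7/4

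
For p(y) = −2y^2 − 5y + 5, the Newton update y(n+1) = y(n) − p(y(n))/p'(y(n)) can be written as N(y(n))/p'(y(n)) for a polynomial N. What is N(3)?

p'(y) = −4y − 5.
N(y) = y·p'(y) − p(y) = y·(−4y − 5) − (−2y^2 − 5y + 5) = −2y^2 − 5.
N(3) = −23.

−23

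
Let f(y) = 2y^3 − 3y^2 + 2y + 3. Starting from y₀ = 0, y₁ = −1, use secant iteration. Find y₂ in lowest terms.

f(0) = 3, f(−1) = −4. y₂ = (−1) − (−4)·((−1) − 0)/((−4) − 3) = −3/7.

−3/7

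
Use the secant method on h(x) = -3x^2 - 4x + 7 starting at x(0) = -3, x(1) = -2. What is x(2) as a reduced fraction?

-25/11

h(-3) = -8, h(-2) = 3. x(2) = (-2) - 3·((-2) - (-3))/(3 - (-8)) = -25/11.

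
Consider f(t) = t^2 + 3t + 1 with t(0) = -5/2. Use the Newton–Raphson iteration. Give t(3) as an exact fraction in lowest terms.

f'(t) = 2t + 3.
f(-5/2) = -1/4, f'(-5/2) = -2, so t(1) = (-5/2) - (-1/4)/(-2) = -21/8.
f(-21/8) = 1/64, f'(-21/8) = -9/4, so t(2) = (-21/8) - (1/64)/(-9/4) = -377/144.
f(-377/144) = 1/20736, f'(-377/144) = -161/72, so t(3) = (-377/144) - (1/20736)/(-161/72) = -121393/46368.

-121393/46368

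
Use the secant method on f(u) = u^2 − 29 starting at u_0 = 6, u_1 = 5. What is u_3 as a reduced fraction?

307/57

f(6) = 7, f(5) = −4. u_2 = 5 − (−4)·(5 − 6)/((−4) − 7) = 59/11.
f(5) = −4, f(59/11) = −28/121. u_3 = (59/11) − (−28/121)·((59/11) − 5)/((−28/121) − (−4)) = 307/57.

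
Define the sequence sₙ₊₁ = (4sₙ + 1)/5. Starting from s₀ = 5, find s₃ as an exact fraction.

s₁ = (4·5 + 1)/5 = 21/5.
s₂ = (4·(21/5) + 1)/5 = 89/25.
s₃ = (4·(89/25) + 1)/5 = 381/125.

381/125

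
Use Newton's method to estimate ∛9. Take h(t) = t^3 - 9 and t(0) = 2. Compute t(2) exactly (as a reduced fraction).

h'(t) = 3t^2.
h(2) = -1, h'(2) = 12, so t(1) = 2 - (-1)/12 = 25/12.
h(25/12) = 73/1728, h'(25/12) = 625/48, so t(2) = (25/12) - (73/1728)/(625/48) = 23401/11250.

23401/11250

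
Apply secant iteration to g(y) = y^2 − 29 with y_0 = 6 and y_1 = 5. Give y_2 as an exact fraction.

g(6) = 7, g(5) = −4. y_2 = 5 − (−4)·(5 − 6)/((−4) − 7) = 59/11.

59/11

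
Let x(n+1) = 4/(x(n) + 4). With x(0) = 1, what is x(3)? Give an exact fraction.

24/29

x(1) = 4/(1 + 4) = 4/5.
x(2) = 4/(4/5 + 4) = 5/6.
x(3) = 4/(5/6 + 4) = 24/29.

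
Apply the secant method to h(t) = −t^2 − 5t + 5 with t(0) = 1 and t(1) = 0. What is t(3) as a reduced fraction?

h(1) = −1, h(0) = 5. t(2) = 0 − 5·(0 − 1)/(5 − (−1)) = 5/6.
h(0) = 5, h(5/6) = 5/36. t(3) = (5/6) − (5/36)·((5/6) − 0)/((5/36) − 5) = 6/7.

6/7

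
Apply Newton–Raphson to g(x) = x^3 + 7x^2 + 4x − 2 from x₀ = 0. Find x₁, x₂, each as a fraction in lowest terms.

g'(x) = 3x^2 + 14x + 4.
g(0) = −2, g'(0) = 4, so x₁ = 0 − (−2)/4 = 1/2.
g(1/2) = 15/8, g'(1/2) = 47/4, so x₂ = (1/2) − (15/8)/(47/4) = 16/47.

x₁ = 1/2, x₂ = 16/47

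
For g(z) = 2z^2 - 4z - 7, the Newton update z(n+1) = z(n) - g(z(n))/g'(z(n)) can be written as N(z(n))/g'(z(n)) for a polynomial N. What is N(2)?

15

g'(z) = 4z - 4.
N(z) = z·g'(z) - g(z) = z·(4z - 4) - (2z^2 - 4z - 7) = 2z^2 + 7.
N(2) = 15.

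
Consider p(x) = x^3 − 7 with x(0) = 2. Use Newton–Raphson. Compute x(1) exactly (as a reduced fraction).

p'(x) = 3x^2.
p(2) = 1, p'(2) = 12, so x(1) = 2 − 1/12 = 23/12.

23/12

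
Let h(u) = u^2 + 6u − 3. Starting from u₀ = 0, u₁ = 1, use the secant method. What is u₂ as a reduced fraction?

3/7

h(0) = −3, h(1) = 4. u₂ = 1 − 4·(1 − 0)/(4 − (−3)) = 3/7.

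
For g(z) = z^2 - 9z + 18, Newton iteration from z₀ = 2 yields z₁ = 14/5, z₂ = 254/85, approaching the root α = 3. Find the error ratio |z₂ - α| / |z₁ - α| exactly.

z₁ - α = 14/5 - 3 = -1/5, so |z₁ - α| = 1/5.
z₂ - α = 254/85 - 3 = -1/85, so |z₂ - α| = 1/85.
Ratio = (1/85) / (1/5) = 1/17.

1/17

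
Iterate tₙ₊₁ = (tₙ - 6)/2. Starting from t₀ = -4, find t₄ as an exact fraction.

t₁ = ((-4) - 6)/2 = -5.
t₂ = ((-5) - 6)/2 = -11/2.
t₃ = ((-11/2) - 6)/2 = -23/4.
t₄ = ((-23/4) - 6)/2 = -47/8.

-47/8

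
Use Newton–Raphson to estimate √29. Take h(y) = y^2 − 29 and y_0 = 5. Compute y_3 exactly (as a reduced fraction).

h'(y) = 2y.
h(5) = −4, h'(5) = 10, so y_1 = 5 − (−4)/10 = 27/5.
h(27/5) = 4/25, h'(27/5) = 54/5, so y_2 = (27/5) − (4/25)/(54/5) = 727/135.
h(727/135) = 4/18225, h'(727/135) = 1454/135, so y_3 = (727/135) − (4/18225)/(1454/135) = 528527/98145.

528527/98145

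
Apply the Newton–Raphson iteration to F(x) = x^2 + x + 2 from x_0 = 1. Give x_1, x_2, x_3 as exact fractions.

F'(x) = 2x + 1.
F(1) = 4, F'(1) = 3, so x_1 = 1 - 4/3 = -1/3.
F(-1/3) = 16/9, F'(-1/3) = 1/3, so x_2 = (-1/3) - (16/9)/(1/3) = -17/3.
F(-17/3) = 256/9, F'(-17/3) = -31/3, so x_3 = (-17/3) - (256/9)/(-31/3) = -271/93.

x_1 = -1/3, x_2 = -17/3, x_3 = -271/93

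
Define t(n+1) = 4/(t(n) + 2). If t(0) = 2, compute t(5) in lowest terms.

t(1) = 4/(2 + 2) = 1.
t(2) = 4/(1 + 2) = 4/3.
t(3) = 4/(4/3 + 2) = 6/5.
t(4) = 4/(6/5 + 2) = 5/4.
t(5) = 4/(5/4 + 2) = 16/13.

16/13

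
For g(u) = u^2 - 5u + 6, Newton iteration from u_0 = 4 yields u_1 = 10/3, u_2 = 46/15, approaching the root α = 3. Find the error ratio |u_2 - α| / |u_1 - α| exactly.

u_1 - α = 10/3 - 3 = 1/3, so |u_1 - α| = 1/3.
u_2 - α = 46/15 - 3 = 1/15, so |u_2 - α| = 1/15.
Ratio = (1/15) / (1/3) = 1/5.

1/5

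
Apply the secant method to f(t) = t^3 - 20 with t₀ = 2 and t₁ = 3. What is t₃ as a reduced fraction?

f(2) = -12, f(3) = 7. t₂ = 3 - 7·(3 - 2)/(7 - (-12)) = 50/19.
f(3) = 7, f(50/19) = -12180/6859. t₃ = (50/19) - (-12180/6859)·((50/19) - 3)/((-12180/6859) - 7) = 23270/8599.

23270/8599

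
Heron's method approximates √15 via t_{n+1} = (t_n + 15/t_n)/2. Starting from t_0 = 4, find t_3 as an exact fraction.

t_1 = (4 + 15/4)/2 = 31/8.
t_2 = (31/8 + 15/(31/8))/2 = 1921/496.
t_3 = (1921/496 + 15/(1921/496))/2 = 7380481/1905632.

7380481/1905632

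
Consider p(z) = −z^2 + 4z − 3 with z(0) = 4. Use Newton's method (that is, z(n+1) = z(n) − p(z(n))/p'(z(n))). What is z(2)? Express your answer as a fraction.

p'(z) = −2z + 4.
p(4) = −3, p'(4) = −4, so z(1) = 4 − (−3)/(−4) = 13/4.
p(13/4) = −9/16, p'(13/4) = −5/2, so z(2) = (13/4) − (−9/16)/(−5/2) = 121/40.

121/40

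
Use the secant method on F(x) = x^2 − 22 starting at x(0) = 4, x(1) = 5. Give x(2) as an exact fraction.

F(4) = −6, F(5) = 3. x(2) = 5 − 3·(5 − 4)/(3 − (−6)) = 14/3.

14/3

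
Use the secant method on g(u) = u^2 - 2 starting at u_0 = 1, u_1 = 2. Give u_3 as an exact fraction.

g(1) = -1, g(2) = 2. u_2 = 2 - 2·(2 - 1)/(2 - (-1)) = 4/3.
g(2) = 2, g(4/3) = -2/9. u_3 = (4/3) - (-2/9)·((4/3) - 2)/((-2/9) - 2) = 7/5.

7/5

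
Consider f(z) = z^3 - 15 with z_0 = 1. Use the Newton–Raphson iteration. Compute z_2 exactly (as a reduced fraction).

f'(z) = 3z^2.
f(1) = -14, f'(1) = 3, so z_1 = 1 - (-14)/3 = 17/3.
f(17/3) = 4508/27, f'(17/3) = 289/3, so z_2 = (17/3) - (4508/27)/(289/3) = 10231/2601.

10231/2601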